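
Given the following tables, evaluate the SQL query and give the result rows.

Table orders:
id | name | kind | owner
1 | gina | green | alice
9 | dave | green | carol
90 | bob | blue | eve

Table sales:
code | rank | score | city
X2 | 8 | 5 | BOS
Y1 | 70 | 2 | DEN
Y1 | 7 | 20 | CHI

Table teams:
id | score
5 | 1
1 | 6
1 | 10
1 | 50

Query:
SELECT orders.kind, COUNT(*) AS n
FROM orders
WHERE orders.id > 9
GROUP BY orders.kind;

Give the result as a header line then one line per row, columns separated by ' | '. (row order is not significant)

== RESULT ==
orders.kind | n
blue | 1

Derivation:
After WHERE (1 rows):
orders.id | orders.name | orders.kind | orders.owner
90 | bob | blue | eve
After GROUP BY (1 rows):
orders.kind | n
blue | 1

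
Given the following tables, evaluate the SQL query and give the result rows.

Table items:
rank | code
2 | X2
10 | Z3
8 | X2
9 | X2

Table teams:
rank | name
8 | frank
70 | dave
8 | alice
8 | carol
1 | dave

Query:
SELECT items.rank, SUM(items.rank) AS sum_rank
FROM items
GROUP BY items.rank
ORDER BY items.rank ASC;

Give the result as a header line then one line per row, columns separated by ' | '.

== RESULT ==
items.rank | sum_rank
2 | 2
8 | 8
9 | 9
10 | 10

Derivation:
After GROUP BY (4 rows):
items.rank | sum_rank
2 | 2
10 | 10
8 | 8
9 | 9
After ORDER BY (4 rows):
items.rank | sum_rank
2 | 2
8 | 8
9 | 9
10 | 10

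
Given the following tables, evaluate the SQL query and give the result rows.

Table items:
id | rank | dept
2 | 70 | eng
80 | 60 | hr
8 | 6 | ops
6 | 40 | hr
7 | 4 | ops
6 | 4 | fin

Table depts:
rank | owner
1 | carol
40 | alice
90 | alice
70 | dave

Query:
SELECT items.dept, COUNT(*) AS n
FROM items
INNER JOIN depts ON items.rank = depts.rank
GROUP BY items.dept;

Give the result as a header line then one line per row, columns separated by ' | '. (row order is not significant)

== RESULT ==
items.dept | n
eng | 1
hr | 1

Derivation:
After JOIN depts (2 rows):
items.id | items.rank | items.dept | depts.rank | depts.owner
2 | 70 | eng | 70 | dave
6 | 40 | hr | 40 | alice
After GROUP BY (2 rows):
items.dept | n
eng | 1
hr | 1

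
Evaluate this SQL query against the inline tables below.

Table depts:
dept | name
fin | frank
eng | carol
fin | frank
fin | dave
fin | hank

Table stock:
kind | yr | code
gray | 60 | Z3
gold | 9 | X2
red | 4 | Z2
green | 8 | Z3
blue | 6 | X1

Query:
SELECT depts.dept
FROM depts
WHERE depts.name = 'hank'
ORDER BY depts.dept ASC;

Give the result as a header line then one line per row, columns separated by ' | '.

After WHERE (1 rows):
depts.dept | depts.name
fin | hank
After SELECT (1 rows):
depts.dept
fin
After ORDER BY (1 rows):
depts.dept
fin

== RESULT ==
depts.dept
fin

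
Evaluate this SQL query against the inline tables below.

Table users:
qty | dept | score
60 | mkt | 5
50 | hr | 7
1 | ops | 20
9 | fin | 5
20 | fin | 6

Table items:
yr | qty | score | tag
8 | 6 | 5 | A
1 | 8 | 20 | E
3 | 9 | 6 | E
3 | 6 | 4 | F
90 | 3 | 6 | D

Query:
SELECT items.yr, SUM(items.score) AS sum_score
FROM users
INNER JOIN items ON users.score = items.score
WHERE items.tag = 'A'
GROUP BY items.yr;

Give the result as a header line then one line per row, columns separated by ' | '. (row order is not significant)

== RESULT ==
items.yr | sum_score
8 | 10

Derivation:
After JOIN items (5 rows):
users.qty | users.dept | users.score | items.yr | items.qty | items.score | items.tag
60 | mkt | 5 | 8 | 6 | 5 | A
1 | ops | 20 | 1 | 8 | 20 | E
9 | fin | 5 | 8 | 6 | 5 | A
20 | fin | 6 | 3 | 9 | 6 | E
20 | fin | 6 | 90 | 3 | 6 | D
After WHERE (2 rows):
users.qty | users.dept | users.score | items.yr | items.qty | items.score | items.tag
60 | mkt | 5 | 8 | 6 | 5 | A
9 | fin | 5 | 8 | 6 | 5 | A
After GROUP BY (1 rows):
items.yr | sum_score
8 | 10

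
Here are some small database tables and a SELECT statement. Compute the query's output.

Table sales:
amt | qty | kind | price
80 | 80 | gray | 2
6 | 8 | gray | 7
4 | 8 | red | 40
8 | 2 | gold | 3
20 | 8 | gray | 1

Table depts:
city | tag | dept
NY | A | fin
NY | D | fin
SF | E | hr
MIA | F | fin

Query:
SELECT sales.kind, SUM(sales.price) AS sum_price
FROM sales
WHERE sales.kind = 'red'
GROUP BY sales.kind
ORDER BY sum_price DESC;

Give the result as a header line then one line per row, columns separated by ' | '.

== RESULT ==
sales.kind | sum_price
red | 40

Derivation:
After WHERE (1 rows):
sales.amt | sales.qty | sales.kind | sales.price
4 | 8 | red | 40
After GROUP BY (1 rows):
sales.kind | sum_price
red | 40
After ORDER BY (1 rows):
sales.kind | sum_price
red | 40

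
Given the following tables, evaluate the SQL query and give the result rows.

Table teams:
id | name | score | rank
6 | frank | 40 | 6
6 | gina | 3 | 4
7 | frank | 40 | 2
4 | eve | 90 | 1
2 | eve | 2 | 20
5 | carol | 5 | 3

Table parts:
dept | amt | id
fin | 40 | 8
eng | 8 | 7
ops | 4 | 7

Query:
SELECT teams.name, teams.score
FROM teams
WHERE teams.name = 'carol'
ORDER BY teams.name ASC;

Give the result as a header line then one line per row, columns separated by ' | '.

== RESULT ==
teams.name | teams.score
carol | 5

Derivation:
After WHERE (1 rows):
teams.id | teams.name | teams.score | teams.rank
5 | carol | 5 | 3
After SELECT (1 rows):
teams.name | teams.score
carol | 5
After ORDER BY (1 rows):
teams.name | teams.score
carol | 5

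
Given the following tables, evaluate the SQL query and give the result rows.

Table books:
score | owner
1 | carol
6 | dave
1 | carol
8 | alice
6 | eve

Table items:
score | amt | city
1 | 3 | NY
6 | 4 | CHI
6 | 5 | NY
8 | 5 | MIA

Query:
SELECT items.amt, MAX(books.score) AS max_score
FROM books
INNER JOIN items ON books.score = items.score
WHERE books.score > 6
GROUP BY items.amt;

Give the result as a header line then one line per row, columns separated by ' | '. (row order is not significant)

After JOIN items (7 rows):
books.score | books.owner | items.score | items.amt | items.city
1 | carol | 1 | 3 | NY
6 | dave | 6 | 4 | CHI
6 | dave | 6 | 5 | NY
1 | carol | 1 | 3 | NY
8 | alice | 8 | 5 | MIA
6 | eve | 6 | 4 | CHI
6 | eve | 6 | 5 | NY
After WHERE (1 rows):
books.score | books.owner | items.score | items.amt | items.city
8 | alice | 8 | 5 | MIA
After GROUP BY (1 rows):
items.amt | max_score
5 | 8

== RESULT ==
items.amt | max_score
5 | 8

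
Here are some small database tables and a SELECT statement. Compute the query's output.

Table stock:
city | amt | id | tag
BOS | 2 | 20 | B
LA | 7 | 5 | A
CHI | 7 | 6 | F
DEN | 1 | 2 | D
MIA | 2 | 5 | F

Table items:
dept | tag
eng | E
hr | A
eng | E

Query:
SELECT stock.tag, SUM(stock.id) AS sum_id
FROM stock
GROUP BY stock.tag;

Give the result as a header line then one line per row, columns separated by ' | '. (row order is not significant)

After GROUP BY (4 rows):
stock.tag | sum_id
B | 20
A | 5
F | 11
D | 2

== RESULT ==
stock.tag | sum_id
B | 20
A | 5
F | 11
D | 2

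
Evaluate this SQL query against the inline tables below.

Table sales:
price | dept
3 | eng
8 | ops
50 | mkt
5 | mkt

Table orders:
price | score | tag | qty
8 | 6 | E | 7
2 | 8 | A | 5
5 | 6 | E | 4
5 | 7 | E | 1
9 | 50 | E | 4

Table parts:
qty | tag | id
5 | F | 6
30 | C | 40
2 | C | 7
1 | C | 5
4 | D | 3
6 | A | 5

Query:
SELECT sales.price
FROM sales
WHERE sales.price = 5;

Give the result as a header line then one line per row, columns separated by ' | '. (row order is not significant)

After WHERE (1 rows):
sales.price | sales.dept
5 | mkt
After SELECT (1 rows):
sales.price
5

== RESULT ==
sales.price
5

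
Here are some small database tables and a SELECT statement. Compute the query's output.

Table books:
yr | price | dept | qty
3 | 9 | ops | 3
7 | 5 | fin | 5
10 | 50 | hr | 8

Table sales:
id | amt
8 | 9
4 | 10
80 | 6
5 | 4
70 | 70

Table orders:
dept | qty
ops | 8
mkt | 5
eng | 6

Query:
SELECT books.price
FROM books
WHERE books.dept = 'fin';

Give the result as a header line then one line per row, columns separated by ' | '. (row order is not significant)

== RESULT ==
books.price
5

Derivation:
After WHERE (1 rows):
books.yr | books.price | books.dept | books.qty
7 | 5 | fin | 5
After SELECT (1 rows):
books.price
5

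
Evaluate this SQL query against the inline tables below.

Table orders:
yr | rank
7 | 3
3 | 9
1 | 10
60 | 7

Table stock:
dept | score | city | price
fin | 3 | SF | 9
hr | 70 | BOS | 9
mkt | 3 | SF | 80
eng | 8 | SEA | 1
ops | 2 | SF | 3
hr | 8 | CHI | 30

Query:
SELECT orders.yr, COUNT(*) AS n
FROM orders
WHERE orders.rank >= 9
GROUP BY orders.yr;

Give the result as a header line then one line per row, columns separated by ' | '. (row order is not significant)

== RESULT ==
orders.yr | n
3 | 1
1 | 1

Derivation:
After WHERE (2 rows):
orders.yr | orders.rank
3 | 9
1 | 10
After GROUP BY (2 rows):
orders.yr | n
3 | 1
1 | 1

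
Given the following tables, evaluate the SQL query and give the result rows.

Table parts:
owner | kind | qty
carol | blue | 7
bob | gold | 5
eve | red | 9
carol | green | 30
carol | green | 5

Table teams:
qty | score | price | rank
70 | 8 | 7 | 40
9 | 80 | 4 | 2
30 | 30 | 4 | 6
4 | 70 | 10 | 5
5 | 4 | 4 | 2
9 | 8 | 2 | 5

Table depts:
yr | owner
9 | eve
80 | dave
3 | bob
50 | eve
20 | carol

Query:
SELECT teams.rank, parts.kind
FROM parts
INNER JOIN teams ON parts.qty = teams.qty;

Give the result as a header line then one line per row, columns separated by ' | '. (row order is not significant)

After JOIN teams (5 rows):
parts.owner | parts.kind | parts.qty | teams.qty | teams.score | teams.price | teams.rank
bob | gold | 5 | 5 | 4 | 4 | 2
eve | red | 9 | 9 | 80 | 4 | 2
eve | red | 9 | 9 | 8 | 2 | 5
carol | green | 30 | 30 | 30 | 4 | 6
carol | green | 5 | 5 | 4 | 4 | 2
After SELECT (5 rows):
teams.rank | parts.kind
2 | gold
2 | red
5 | red
6 | green
2 | green

== RESULT ==
teams.rank | parts.kind
2 | gold
2 | red
5 | red
6 | green
2 | green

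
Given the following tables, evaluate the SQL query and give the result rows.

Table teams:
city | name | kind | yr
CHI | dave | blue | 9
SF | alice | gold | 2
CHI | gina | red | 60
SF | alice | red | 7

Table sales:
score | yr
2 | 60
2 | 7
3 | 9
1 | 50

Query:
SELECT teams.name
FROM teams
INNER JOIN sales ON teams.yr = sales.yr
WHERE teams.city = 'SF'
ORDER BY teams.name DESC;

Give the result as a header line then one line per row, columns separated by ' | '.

== RESULT ==
teams.name
alice

Derivation:
After JOIN sales (3 rows):
teams.city | teams.name | teams.kind | teams.yr | sales.score | sales.yr
CHI | dave | blue | 9 | 3 | 9
CHI | gina | red | 60 | 2 | 60
SF | alice | red | 7 | 2 | 7
After WHERE (1 rows):
teams.city | teams.name | teams.kind | teams.yr | sales.score | sales.yr
SF | alice | red | 7 | 2 | 7
After SELECT (1 rows):
teams.name
alice
After ORDER BY (1 rows):
teams.name
alice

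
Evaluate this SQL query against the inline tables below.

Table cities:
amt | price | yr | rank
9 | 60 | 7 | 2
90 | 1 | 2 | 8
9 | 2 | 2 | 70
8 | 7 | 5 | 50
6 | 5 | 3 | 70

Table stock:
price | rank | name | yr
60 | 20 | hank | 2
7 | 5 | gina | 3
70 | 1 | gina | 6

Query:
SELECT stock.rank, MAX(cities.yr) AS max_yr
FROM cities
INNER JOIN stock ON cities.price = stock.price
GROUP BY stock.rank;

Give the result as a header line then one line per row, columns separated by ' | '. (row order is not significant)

After JOIN stock (2 rows):
cities.amt | cities.price | cities.yr | cities.rank | stock.price | stock.rank | stock.name | stock.yr
9 | 60 | 7 | 2 | 60 | 20 | hank | 2
8 | 7 | 5 | 50 | 7 | 5 | gina | 3
After GROUP BY (2 rows):
stock.rank | max_yr
20 | 7
5 | 5

== RESULT ==
stock.rank | max_yr
20 | 7
5 | 5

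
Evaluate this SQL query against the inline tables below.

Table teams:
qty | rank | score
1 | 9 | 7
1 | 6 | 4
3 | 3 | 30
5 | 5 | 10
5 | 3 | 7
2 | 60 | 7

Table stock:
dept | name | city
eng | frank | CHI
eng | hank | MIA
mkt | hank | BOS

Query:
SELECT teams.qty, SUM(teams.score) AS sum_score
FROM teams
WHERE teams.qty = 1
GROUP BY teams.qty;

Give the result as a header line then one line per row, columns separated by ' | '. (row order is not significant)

== RESULT ==
teams.qty | sum_score
1 | 11

Derivation:
After WHERE (2 rows):
teams.qty | teams.rank | teams.score
1 | 9 | 7
1 | 6 | 4
After GROUP BY (1 rows):
teams.qty | sum_score
1 | 11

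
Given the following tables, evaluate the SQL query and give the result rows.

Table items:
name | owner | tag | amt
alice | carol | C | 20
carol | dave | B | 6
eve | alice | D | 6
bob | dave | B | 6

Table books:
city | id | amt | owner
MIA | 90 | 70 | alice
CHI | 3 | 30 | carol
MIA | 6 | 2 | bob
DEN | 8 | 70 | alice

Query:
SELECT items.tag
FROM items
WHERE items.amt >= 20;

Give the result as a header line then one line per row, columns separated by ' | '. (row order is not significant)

== RESULT ==
items.tag
C

Derivation:
After WHERE (1 rows):
items.name | items.owner | items.tag | items.amt
alice | carol | C | 20
After SELECT (1 rows):
items.tag
C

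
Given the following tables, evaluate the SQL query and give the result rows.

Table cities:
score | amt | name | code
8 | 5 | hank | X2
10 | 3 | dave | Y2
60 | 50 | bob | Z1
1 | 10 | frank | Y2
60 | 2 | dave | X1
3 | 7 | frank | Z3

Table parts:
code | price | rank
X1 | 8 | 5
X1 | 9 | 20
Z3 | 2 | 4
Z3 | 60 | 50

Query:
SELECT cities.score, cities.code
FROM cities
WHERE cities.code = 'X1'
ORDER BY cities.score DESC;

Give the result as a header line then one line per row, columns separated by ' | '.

After WHERE (1 rows):
cities.score | cities.amt | cities.name | cities.code
60 | 2 | dave | X1
After SELECT (1 rows):
cities.score | cities.code
60 | X1
After ORDER BY (1 rows):
cities.score | cities.code
60 | X1

== RESULT ==
cities.score | cities.code
60 | X1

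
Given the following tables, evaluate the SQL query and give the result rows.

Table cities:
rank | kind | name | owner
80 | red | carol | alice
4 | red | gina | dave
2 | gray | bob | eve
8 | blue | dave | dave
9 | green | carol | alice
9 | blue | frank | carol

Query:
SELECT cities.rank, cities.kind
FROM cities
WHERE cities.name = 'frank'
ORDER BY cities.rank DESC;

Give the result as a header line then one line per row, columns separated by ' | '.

After WHERE (1 rows):
cities.rank | cities.kind | cities.name | cities.owner
9 | blue | frank | carol
After SELECT (1 rows):
cities.rank | cities.kind
9 | blue
After ORDER BY (1 rows):
cities.rank | cities.kind
9 | blue

== RESULT ==
cities.rank | cities.kind
9 | blue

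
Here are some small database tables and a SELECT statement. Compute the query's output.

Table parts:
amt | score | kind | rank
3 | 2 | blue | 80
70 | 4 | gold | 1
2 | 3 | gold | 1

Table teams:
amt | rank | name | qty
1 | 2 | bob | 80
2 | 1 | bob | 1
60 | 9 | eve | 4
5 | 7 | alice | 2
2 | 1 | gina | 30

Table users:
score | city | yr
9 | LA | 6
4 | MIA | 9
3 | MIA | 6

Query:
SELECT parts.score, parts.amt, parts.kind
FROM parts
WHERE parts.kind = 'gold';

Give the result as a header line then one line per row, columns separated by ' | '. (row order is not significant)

== RESULT ==
parts.score | parts.amt | parts.kind
4 | 70 | gold
3 | 2 | gold

Derivation:
After WHERE (2 rows):
parts.amt | parts.score | parts.kind | parts.rank
70 | 4 | gold | 1
2 | 3 | gold | 1
After SELECT (2 rows):
parts.score | parts.amt | parts.kind
4 | 70 | gold
3 | 2 | gold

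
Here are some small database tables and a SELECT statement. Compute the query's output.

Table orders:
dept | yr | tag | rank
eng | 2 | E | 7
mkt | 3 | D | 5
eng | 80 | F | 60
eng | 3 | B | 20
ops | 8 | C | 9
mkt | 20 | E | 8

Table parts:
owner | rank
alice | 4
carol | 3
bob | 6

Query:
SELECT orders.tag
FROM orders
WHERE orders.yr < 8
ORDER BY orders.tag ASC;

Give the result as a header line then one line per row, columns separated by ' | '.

== RESULT ==
orders.tag
B
D
E

Derivation:
After WHERE (3 rows):
orders.dept | orders.yr | orders.tag | orders.rank
eng | 2 | E | 7
mkt | 3 | D | 5
eng | 3 | B | 20
After SELECT (3 rows):
orders.tag
E
D
B
After ORDER BY (3 rows):
orders.tag
B
D
E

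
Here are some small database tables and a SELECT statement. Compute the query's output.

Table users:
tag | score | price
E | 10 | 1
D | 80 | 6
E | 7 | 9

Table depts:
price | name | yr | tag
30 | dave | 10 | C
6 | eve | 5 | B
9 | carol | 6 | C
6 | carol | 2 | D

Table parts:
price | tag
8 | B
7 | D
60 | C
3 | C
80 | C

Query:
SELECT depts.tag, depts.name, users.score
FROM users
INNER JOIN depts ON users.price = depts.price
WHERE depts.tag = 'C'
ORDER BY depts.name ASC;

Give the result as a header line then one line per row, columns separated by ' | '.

After JOIN depts (3 rows):
users.tag | users.score | users.price | depts.price | depts.name | depts.yr | depts.tag
D | 80 | 6 | 6 | eve | 5 | B
D | 80 | 6 | 6 | carol | 2 | D
E | 7 | 9 | 9 | carol | 6 | C
After WHERE (1 rows):
users.tag | users.score | users.price | depts.price | depts.name | depts.yr | depts.tag
E | 7 | 9 | 9 | carol | 6 | C
After SELECT (1 rows):
depts.tag | depts.name | users.score
C | carol | 7
After ORDER BY (1 rows):
depts.tag | depts.name | users.score
C | carol | 7

== RESULT ==
depts.tag | depts.name | users.score
C | carol | 7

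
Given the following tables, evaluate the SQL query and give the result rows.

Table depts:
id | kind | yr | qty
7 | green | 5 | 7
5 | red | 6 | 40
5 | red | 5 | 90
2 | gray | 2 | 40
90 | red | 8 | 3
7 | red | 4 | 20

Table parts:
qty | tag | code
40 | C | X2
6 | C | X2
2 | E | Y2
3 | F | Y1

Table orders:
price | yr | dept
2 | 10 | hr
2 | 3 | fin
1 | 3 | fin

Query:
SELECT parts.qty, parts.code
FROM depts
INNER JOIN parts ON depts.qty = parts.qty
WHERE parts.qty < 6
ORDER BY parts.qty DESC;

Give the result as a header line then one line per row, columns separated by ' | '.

After JOIN parts (3 rows):
depts.id | depts.kind | depts.yr | depts.qty | parts.qty | parts.tag | parts.code
5 | red | 6 | 40 | 40 | C | X2
2 | gray | 2 | 40 | 40 | C | X2
90 | red | 8 | 3 | 3 | F | Y1
After WHERE (1 rows):
depts.id | depts.kind | depts.yr | depts.qty | parts.qty | parts.tag | parts.code
90 | red | 8 | 3 | 3 | F | Y1
After SELECT (1 rows):
parts.qty | parts.code
3 | Y1
After ORDER BY (1 rows):
parts.qty | parts.code
3 | Y1

== RESULT ==
parts.qty | parts.code
3 | Y1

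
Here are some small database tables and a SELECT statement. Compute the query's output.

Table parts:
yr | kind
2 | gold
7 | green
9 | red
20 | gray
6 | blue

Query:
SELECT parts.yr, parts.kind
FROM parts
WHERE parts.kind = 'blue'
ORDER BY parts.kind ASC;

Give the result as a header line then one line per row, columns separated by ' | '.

After WHERE (1 rows):
parts.yr | parts.kind
6 | blue
After SELECT (1 rows):
parts.yr | parts.kind
6 | blue
After ORDER BY (1 rows):
parts.yr | parts.kind
6 | blue

== RESULT ==
parts.yr | parts.kind
6 | blue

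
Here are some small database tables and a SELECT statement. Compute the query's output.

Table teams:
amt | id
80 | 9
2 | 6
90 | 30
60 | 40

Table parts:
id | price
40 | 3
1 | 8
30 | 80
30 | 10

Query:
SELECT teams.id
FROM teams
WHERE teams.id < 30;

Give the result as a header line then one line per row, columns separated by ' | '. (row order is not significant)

== RESULT ==
teams.id
9
6

Derivation:
After WHERE (2 rows):
teams.amt | teams.id
80 | 9
2 | 6
After SELECT (2 rows):
teams.id
9
6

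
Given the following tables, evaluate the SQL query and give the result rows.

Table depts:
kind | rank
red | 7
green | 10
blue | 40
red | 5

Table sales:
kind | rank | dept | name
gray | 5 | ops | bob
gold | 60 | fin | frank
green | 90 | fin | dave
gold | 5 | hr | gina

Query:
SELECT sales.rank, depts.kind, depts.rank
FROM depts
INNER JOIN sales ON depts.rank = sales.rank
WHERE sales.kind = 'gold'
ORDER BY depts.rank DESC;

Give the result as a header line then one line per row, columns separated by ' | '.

== RESULT ==
sales.rank | depts.kind | depts.rank
5 | red | 5

Derivation:
After JOIN sales (2 rows):
depts.kind | depts.rank | sales.kind | sales.rank | sales.dept | sales.name
red | 5 | gray | 5 | ops | bob
red | 5 | gold | 5 | hr | gina
After WHERE (1 rows):
depts.kind | depts.rank | sales.kind | sales.rank | sales.dept | sales.name
red | 5 | gold | 5 | hr | gina
After SELECT (1 rows):
sales.rank | depts.kind | depts.rank
5 | red | 5
After ORDER BY (1 rows):
sales.rank | depts.kind | depts.rank
5 | red | 5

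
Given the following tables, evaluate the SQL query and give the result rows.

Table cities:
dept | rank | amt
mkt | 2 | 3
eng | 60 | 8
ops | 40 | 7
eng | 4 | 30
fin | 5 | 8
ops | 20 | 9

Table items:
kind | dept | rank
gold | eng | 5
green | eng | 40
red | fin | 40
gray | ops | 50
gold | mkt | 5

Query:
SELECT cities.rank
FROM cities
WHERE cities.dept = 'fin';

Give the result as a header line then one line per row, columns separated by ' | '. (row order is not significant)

After WHERE (1 rows):
cities.dept | cities.rank | cities.amt
fin | 5 | 8
After SELECT (1 rows):
cities.rank
5

== RESULT ==
cities.rank
5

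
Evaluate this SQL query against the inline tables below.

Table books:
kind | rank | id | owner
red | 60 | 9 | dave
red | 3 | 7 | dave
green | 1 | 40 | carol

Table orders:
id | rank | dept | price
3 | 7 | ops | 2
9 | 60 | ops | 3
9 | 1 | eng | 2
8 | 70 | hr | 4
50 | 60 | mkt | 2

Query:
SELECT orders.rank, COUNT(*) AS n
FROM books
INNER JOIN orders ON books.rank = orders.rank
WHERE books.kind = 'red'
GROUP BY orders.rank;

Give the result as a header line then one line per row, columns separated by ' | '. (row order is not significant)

After JOIN orders (3 rows):
books.kind | books.rank | books.id | books.owner | orders.id | orders.rank | orders.dept | orders.price
red | 60 | 9 | dave | 9 | 60 | ops | 3
red | 60 | 9 | dave | 50 | 60 | mkt | 2
green | 1 | 40 | carol | 9 | 1 | eng | 2
After WHERE (2 rows):
books.kind | books.rank | books.id | books.owner | orders.id | orders.rank | orders.dept | orders.price
red | 60 | 9 | dave | 9 | 60 | ops | 3
red | 60 | 9 | dave | 50 | 60 | mkt | 2
After GROUP BY (1 rows):
orders.rank | n
60 | 2

== RESULT ==
orders.rank | n
60 | 2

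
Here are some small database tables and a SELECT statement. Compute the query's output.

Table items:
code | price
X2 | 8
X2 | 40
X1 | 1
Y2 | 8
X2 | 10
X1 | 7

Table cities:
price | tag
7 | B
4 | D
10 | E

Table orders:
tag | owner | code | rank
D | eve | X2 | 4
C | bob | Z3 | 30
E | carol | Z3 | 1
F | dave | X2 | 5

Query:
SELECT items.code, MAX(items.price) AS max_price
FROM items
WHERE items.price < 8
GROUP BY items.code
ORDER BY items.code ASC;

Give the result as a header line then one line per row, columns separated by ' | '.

After WHERE (2 rows):
items.code | items.price
X1 | 1
X1 | 7
After GROUP BY (1 rows):
items.code | max_price
X1 | 7
After ORDER BY (1 rows):
items.code | max_price
X1 | 7

== RESULT ==
items.code | max_price
X1 | 7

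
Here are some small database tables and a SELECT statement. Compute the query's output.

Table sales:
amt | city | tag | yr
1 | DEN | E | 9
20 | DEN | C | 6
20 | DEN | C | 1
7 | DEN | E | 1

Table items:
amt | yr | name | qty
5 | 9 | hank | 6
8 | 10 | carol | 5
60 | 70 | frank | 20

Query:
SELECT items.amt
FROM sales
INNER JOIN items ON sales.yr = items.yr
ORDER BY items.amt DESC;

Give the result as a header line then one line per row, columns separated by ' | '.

== RESULT ==
items.amt
5

Derivation:
After JOIN items (1 rows):
sales.amt | sales.city | sales.tag | sales.yr | items.amt | items.yr | items.name | items.qty
1 | DEN | E | 9 | 5 | 9 | hank | 6
After SELECT (1 rows):
items.amt
5
After ORDER BY (1 rows):
items.amt
5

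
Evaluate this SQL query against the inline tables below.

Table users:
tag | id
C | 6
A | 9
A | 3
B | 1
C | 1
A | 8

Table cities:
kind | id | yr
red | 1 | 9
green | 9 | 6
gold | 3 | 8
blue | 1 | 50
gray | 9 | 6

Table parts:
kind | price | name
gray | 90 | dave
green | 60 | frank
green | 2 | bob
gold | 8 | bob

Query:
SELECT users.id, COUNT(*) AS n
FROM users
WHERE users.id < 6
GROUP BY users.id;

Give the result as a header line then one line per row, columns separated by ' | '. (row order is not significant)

== RESULT ==
users.id | n
3 | 1
1 | 2

Derivation:
After WHERE (3 rows):
users.tag | users.id
A | 3
B | 1
C | 1
After GROUP BY (2 rows):
users.id | n
3 | 1
1 | 2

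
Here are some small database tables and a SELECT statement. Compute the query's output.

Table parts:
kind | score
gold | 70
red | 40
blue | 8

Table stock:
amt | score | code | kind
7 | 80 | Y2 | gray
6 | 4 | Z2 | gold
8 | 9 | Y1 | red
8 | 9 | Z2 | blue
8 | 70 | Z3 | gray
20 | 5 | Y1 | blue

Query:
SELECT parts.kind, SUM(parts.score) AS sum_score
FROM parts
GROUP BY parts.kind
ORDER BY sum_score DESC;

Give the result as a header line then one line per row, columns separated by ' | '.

== RESULT ==
parts.kind | sum_score
gold | 70
red | 40
blue | 8

Derivation:
After GROUP BY (3 rows):
parts.kind | sum_score
gold | 70
red | 40
blue | 8
After ORDER BY (3 rows):
parts.kind | sum_score
gold | 70
red | 40
blue | 8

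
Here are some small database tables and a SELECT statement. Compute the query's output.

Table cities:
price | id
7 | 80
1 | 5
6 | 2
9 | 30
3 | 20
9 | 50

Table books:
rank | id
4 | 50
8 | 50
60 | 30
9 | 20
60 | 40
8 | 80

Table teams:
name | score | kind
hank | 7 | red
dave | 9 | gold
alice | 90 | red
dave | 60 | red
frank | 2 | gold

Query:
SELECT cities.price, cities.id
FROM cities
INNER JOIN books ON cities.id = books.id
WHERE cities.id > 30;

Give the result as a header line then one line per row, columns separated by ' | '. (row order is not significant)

== RESULT ==
cities.price | cities.id
7 | 80
9 | 50
9 | 50

Derivation:
After JOIN books (5 rows):
cities.price | cities.id | books.rank | books.id
7 | 80 | 8 | 80
9 | 30 | 60 | 30
3 | 20 | 9 | 20
9 | 50 | 4 | 50
9 | 50 | 8 | 50
After WHERE (3 rows):
cities.price | cities.id | books.rank | books.id
7 | 80 | 8 | 80
9 | 50 | 4 | 50
9 | 50 | 8 | 50
After SELECT (3 rows):
cities.price | cities.id
7 | 80
9 | 50
9 | 50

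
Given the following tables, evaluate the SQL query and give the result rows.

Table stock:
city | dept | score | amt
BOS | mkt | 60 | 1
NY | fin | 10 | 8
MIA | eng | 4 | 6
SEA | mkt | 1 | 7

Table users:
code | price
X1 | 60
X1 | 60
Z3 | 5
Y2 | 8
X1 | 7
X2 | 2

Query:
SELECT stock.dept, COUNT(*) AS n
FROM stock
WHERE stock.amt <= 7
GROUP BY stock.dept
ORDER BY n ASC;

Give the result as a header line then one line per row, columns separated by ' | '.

== RESULT ==
stock.dept | n
eng | 1
mkt | 2

Derivation:
After WHERE (3 rows):
stock.city | stock.dept | stock.score | stock.amt
BOS | mkt | 60 | 1
MIA | eng | 4 | 6
SEA | mkt | 1 | 7
After GROUP BY (2 rows):
stock.dept | n
mkt | 2
eng | 1
After ORDER BY (2 rows):
stock.dept | n
eng | 1
mkt | 2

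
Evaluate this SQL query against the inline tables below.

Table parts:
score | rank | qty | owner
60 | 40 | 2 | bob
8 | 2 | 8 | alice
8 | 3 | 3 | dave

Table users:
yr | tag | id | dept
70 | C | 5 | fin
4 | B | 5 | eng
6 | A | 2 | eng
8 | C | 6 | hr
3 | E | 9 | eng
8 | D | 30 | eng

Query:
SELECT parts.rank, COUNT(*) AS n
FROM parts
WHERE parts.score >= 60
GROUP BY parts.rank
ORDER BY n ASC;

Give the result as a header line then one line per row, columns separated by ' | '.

== RESULT ==
parts.rank | n
40 | 1

Derivation:
After WHERE (1 rows):
parts.score | parts.rank | parts.qty | parts.owner
60 | 40 | 2 | bob
After GROUP BY (1 rows):
parts.rank | n
40 | 1
After ORDER BY (1 rows):
parts.rank | n
40 | 1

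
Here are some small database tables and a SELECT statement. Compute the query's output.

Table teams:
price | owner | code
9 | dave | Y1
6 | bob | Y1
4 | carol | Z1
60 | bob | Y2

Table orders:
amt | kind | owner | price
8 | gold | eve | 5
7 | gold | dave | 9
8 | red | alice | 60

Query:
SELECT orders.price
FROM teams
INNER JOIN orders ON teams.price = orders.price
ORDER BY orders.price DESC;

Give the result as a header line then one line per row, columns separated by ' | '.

== RESULT ==
orders.price
60
9

Derivation:
After JOIN orders (2 rows):
teams.price | teams.owner | teams.code | orders.amt | orders.kind | orders.owner | orders.price
9 | dave | Y1 | 7 | gold | dave | 9
60 | bob | Y2 | 8 | red | alice | 60
After SELECT (2 rows):
orders.price
9
60
After ORDER BY (2 rows):
orders.price
60
9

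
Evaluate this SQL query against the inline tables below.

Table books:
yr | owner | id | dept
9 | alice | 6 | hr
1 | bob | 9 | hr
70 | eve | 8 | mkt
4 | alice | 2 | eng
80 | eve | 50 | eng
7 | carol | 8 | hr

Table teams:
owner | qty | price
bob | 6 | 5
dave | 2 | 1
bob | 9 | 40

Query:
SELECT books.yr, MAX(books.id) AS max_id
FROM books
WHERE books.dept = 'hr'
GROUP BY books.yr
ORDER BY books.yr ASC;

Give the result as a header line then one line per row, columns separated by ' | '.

== RESULT ==
books.yr | max_id
1 | 9
7 | 8
9 | 6

Derivation:
After WHERE (3 rows):
books.yr | books.owner | books.id | books.dept
9 | alice | 6 | hr
1 | bob | 9 | hr
7 | carol | 8 | hr
After GROUP BY (3 rows):
books.yr | max_id
9 | 6
1 | 9
7 | 8
After ORDER BY (3 rows):
books.yr | max_id
1 | 9
7 | 8
9 | 6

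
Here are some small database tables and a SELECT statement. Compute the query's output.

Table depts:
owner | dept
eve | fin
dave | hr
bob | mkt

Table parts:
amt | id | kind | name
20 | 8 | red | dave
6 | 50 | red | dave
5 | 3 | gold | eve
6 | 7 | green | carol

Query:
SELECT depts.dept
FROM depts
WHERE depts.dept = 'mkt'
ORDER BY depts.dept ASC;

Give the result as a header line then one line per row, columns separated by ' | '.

== RESULT ==
depts.dept
mkt

Derivation:
After WHERE (1 rows):
depts.owner | depts.dept
bob | mkt
After SELECT (1 rows):
depts.dept
mkt
After ORDER BY (1 rows):
depts.dept
mkt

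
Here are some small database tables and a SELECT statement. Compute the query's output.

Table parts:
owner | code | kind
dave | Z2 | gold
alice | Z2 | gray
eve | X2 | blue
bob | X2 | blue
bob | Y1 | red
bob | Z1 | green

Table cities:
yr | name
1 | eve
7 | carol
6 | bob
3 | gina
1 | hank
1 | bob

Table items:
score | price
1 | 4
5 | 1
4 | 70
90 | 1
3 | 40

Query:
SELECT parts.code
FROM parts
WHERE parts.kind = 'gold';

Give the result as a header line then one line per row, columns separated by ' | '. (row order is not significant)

== RESULT ==
parts.code
Z2

Derivation:
After WHERE (1 rows):
parts.owner | parts.code | parts.kind
dave | Z2 | gold
After SELECT (1 rows):
parts.code
Z2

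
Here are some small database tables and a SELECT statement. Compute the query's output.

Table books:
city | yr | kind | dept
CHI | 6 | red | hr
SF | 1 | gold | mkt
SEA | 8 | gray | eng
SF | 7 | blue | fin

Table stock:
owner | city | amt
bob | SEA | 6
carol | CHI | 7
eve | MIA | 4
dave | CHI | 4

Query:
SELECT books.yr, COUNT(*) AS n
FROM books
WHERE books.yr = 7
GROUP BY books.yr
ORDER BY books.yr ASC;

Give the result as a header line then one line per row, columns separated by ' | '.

== RESULT ==
books.yr | n
7 | 1

Derivation:
After WHERE (1 rows):
books.city | books.yr | books.kind | books.dept
SF | 7 | blue | fin
After GROUP BY (1 rows):
books.yr | n
7 | 1
After ORDER BY (1 rows):
books.yr | n
7 | 1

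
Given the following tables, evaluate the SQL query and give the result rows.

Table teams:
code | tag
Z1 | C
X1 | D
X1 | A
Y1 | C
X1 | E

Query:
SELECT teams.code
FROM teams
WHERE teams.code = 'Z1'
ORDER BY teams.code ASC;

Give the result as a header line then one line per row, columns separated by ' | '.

After WHERE (1 rows):
teams.code | teams.tag
Z1 | C
After SELECT (1 rows):
teams.code
Z1
After ORDER BY (1 rows):
teams.code
Z1

== RESULT ==
teams.code
Z1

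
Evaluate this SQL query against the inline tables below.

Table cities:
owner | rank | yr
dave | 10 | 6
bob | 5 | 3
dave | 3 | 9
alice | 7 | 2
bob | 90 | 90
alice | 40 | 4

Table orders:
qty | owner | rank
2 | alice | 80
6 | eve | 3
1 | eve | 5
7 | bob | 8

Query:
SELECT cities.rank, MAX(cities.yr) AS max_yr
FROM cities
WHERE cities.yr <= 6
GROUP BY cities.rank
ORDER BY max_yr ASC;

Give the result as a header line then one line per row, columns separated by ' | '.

After WHERE (4 rows):
cities.owner | cities.rank | cities.yr
dave | 10 | 6
bob | 5 | 3
alice | 7 | 2
alice | 40 | 4
After GROUP BY (4 rows):
cities.rank | max_yr
10 | 6
5 | 3
7 | 2
40 | 4
After ORDER BY (4 rows):
cities.rank | max_yr
7 | 2
5 | 3
40 | 4
10 | 6

== RESULT ==
cities.rank | max_yr
7 | 2
5 | 3
40 | 4
10 | 6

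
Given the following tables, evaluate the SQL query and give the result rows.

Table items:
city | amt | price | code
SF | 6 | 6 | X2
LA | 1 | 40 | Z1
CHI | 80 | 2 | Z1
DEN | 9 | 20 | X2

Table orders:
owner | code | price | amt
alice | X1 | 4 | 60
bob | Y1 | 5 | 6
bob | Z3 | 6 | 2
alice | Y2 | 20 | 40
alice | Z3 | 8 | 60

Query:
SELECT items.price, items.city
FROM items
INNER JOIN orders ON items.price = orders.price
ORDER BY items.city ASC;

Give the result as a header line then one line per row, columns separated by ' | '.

After JOIN orders (2 rows):
items.city | items.amt | items.price | items.code | orders.owner | orders.code | orders.price | orders.amt
SF | 6 | 6 | X2 | bob | Z3 | 6 | 2
DEN | 9 | 20 | X2 | alice | Y2 | 20 | 40
After SELECT (2 rows):
items.price | items.city
6 | SF
20 | DEN
After ORDER BY (2 rows):
items.price | items.city
20 | DEN
6 | SF

== RESULT ==
items.price | items.city
20 | DEN
6 | SF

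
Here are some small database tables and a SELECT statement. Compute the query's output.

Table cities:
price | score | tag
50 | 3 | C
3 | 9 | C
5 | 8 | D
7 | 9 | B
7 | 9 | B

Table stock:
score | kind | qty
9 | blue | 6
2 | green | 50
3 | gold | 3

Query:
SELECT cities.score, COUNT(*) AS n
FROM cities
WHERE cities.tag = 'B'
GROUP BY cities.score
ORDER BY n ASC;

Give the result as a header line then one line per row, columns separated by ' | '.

== RESULT ==
cities.score | n
9 | 2

Derivation:
After WHERE (2 rows):
cities.price | cities.score | cities.tag
7 | 9 | B
7 | 9 | B
After GROUP BY (1 rows):
cities.score | n
9 | 2
After ORDER BY (1 rows):
cities.score | n
9 | 2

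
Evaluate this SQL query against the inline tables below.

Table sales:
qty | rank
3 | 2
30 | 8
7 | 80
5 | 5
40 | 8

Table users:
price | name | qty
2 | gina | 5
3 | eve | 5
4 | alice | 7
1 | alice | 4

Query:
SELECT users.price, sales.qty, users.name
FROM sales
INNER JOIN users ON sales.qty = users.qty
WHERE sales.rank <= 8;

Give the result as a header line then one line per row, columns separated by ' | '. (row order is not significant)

After JOIN users (3 rows):
sales.qty | sales.rank | users.price | users.name | users.qty
7 | 80 | 4 | alice | 7
5 | 5 | 2 | gina | 5
5 | 5 | 3 | eve | 5
After WHERE (2 rows):
sales.qty | sales.rank | users.price | users.name | users.qty
5 | 5 | 2 | gina | 5
5 | 5 | 3 | eve | 5
After SELECT (2 rows):
users.price | sales.qty | users.name
2 | 5 | gina
3 | 5 | eve

== RESULT ==
users.price | sales.qty | users.name
2 | 5 | gina
3 | 5 | eve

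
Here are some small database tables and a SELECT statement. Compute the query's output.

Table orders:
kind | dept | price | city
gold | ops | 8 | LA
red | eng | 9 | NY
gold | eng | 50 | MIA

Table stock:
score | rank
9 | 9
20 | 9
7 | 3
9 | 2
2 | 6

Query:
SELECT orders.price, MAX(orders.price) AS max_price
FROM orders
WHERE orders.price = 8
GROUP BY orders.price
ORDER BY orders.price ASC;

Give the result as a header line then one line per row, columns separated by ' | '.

== RESULT ==
orders.price | max_price
8 | 8

Derivation:
After WHERE (1 rows):
orders.kind | orders.dept | orders.price | orders.city
gold | ops | 8 | LA
After GROUP BY (1 rows):
orders.price | max_price
8 | 8
After ORDER BY (1 rows):
orders.price | max_price
8 | 8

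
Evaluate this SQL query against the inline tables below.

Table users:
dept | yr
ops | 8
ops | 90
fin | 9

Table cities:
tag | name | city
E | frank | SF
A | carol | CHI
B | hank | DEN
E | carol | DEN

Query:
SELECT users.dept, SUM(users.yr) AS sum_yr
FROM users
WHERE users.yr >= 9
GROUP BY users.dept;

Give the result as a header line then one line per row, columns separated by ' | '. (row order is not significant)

After WHERE (2 rows):
users.dept | users.yr
ops | 90
fin | 9
After GROUP BY (2 rows):
users.dept | sum_yr
ops | 90
fin | 9

== RESULT ==
users.dept | sum_yr
ops | 90
fin | 9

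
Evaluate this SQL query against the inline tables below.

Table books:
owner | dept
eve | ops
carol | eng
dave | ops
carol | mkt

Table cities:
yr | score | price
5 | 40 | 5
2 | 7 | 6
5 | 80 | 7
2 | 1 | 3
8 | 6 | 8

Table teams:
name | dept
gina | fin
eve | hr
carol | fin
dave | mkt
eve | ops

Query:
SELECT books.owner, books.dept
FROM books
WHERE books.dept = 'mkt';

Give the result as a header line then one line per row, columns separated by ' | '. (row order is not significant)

== RESULT ==
books.owner | books.dept
carol | mkt

Derivation:
After WHERE (1 rows):
books.owner | books.dept
carol | mkt
After SELECT (1 rows):
books.owner | books.dept
carol | mkt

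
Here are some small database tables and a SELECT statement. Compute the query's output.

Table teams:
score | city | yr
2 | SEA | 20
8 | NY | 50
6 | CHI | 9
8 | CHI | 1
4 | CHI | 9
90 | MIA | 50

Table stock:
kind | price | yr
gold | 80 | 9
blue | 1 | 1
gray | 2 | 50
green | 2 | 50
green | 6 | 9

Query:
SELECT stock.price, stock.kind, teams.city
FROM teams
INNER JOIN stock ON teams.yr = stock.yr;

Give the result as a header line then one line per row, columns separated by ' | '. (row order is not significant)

== RESULT ==
stock.price | stock.kind | teams.city
2 | gray | NY
2 | green | NY
80 | gold | CHI
6 | green | CHI
1 | blue | CHI
80 | gold | CHI
6 | green | CHI
2 | gray | MIA
2 | green | MIA

Derivation:
After JOIN stock (9 rows):
teams.score | teams.city | teams.yr | stock.kind | stock.price | stock.yr
8 | NY | 50 | gray | 2 | 50
8 | NY | 50 | green | 2 | 50
6 | CHI | 9 | gold | 80 | 9
6 | CHI | 9 | green | 6 | 9
8 | CHI | 1 | blue | 1 | 1
4 | CHI | 9 | gold | 80 | 9
4 | CHI | 9 | green | 6 | 9
90 | MIA | 50 | gray | 2 | 50
90 | MIA | 50 | green | 2 | 50
After SELECT (9 rows):
stock.price | stock.kind | teams.city
2 | gray | NY
2 | green | NY
80 | gold | CHI
6 | green | CHI
1 | blue | CHI
80 | gold | CHI
6 | green | CHI
2 | gray | MIA
2 | green | MIA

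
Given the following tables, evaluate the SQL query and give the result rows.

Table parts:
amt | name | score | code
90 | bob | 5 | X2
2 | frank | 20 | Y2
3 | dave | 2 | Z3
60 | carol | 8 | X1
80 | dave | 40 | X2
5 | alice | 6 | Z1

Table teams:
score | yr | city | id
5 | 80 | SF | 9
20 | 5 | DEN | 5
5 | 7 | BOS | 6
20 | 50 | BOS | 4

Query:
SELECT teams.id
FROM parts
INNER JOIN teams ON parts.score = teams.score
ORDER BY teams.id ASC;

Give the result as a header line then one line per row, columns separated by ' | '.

== RESULT ==
teams.id
4
5
6
9

Derivation:
After JOIN teams (4 rows):
parts.amt | parts.name | parts.score | parts.code | teams.score | teams.yr | teams.city | teams.id
90 | bob | 5 | X2 | 5 | 80 | SF | 9
90 | bob | 5 | X2 | 5 | 7 | BOS | 6
2 | frank | 20 | Y2 | 20 | 5 | DEN | 5
2 | frank | 20 | Y2 | 20 | 50 | BOS | 4
After SELECT (4 rows):
teams.id
9
6
5
4
After ORDER BY (4 rows):
teams.id
4
5
6
9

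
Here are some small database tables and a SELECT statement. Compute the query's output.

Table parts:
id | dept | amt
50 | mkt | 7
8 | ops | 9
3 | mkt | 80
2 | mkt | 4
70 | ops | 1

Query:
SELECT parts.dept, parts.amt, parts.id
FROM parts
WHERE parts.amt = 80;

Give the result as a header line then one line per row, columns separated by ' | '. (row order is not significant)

== RESULT ==
parts.dept | parts.amt | parts.id
mkt | 80 | 3

Derivation:
After WHERE (1 rows):
parts.id | parts.dept | parts.amt
3 | mkt | 80
After SELECT (1 rows):
parts.dept | parts.amt | parts.id
mkt | 80 | 3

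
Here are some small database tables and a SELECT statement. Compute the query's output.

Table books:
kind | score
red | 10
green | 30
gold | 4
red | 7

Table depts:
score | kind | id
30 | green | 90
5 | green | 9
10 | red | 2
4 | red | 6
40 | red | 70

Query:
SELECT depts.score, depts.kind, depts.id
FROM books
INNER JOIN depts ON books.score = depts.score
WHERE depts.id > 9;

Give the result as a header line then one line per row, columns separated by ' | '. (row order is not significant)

== RESULT ==
depts.score | depts.kind | depts.id
30 | green | 90

Derivation:
After JOIN depts (3 rows):
books.kind | books.score | depts.score | depts.kind | depts.id
red | 10 | 10 | red | 2
green | 30 | 30 | green | 90
gold | 4 | 4 | red | 6
After WHERE (1 rows):
books.kind | books.score | depts.score | depts.kind | depts.id
green | 30 | 30 | green | 90
After SELECT (1 rows):
depts.score | depts.kind | depts.id
30 | green | 90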